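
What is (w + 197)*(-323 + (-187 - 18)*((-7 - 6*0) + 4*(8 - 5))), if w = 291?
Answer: -657824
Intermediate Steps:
(w + 197)*(-323 + (-187 - 18)*((-7 - 6*0) + 4*(8 - 5))) = (291 + 197)*(-323 + (-187 - 18)*((-7 - 6*0) + 4*(8 - 5))) = 488*(-323 - 205*((-7 + 0) + 4*3)) = 488*(-323 - 205*(-7 + 12)) = 488*(-323 - 205*5) = 488*(-323 - 1025) = 488*(-1348) = -657824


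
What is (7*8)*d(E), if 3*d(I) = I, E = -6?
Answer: -112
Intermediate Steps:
d(I) = I/3
(7*8)*d(E) = (7*8)*((⅓)*(-6)) = 56*(-2) = -112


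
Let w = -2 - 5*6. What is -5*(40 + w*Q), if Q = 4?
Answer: 440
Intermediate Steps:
w = -32 (w = -2 - 30 = -32)
-5*(40 + w*Q) = -5*(40 - 32*4) = -5*(40 - 128) = -5*(-88) = 440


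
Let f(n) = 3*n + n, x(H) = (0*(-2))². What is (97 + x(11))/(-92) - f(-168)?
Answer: 61727/92 ≈ 670.95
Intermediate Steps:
x(H) = 0 (x(H) = 0² = 0)
f(n) = 4*n
(97 + x(11))/(-92) - f(-168) = (97 + 0)/(-92) - 4*(-168) = -1/92*97 - 1*(-672) = -97/92 + 672 = 61727/92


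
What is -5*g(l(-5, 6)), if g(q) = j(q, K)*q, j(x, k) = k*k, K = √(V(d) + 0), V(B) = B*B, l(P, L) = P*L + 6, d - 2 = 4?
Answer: 4320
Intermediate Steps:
d = 6 (d = 2 + 4 = 6)
l(P, L) = 6 + L*P (l(P, L) = L*P + 6 = 6 + L*P)
V(B) = B²
K = 6 (K = √(6² + 0) = √(36 + 0) = √36 = 6)
j(x, k) = k²
g(q) = 36*q (g(q) = 6²*q = 36*q)
-5*g(l(-5, 6)) = -180*(6 + 6*(-5)) = -180*(6 - 30) = -180*(-24) = -5*(-864) = 4320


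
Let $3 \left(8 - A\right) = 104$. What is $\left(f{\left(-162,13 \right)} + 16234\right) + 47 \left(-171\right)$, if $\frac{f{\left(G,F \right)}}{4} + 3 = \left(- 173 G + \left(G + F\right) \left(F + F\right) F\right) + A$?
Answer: $- \frac{243797}{3} \approx -81266.0$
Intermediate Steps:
$A = - \frac{80}{3}$ ($A = 8 - \frac{104}{3} = - \frac{80}{3} \approx -26.667$)
$f{\left(G,F \right)} = - \frac{356}{3} - 692 G + 8 F^{2} \left(F + G\right)$ ($f{\left(G,F \right)} = -12 + 4 \left(\left(- 173 G + \left(G + F\right) \left(F + F\right) F\right) - \frac{80}{3}\right) = -12 + 4 \left(\left(- 173 G + \left(F + G\right) 2 F F\right) - \frac{80}{3}\right) = -12 + 4 \left(\left(- 173 G + 2 F \left(F + G\right) F\right) - \frac{80}{3}\right) = -12 + 4 \left(\left(- 173 G + 2 F^{2} \left(F + G\right)\right) - \frac{80}{3}\right) = -12 + 4 \left(- \frac{80}{3} - 173 G + 2 F^{2} \left(F + G\right)\right) = -12 - \left(\frac{320}{3} + 692 G - 8 F^{2} \left(F + G\right)\right) = - \frac{356}{3} - 692 G + 8 F^{2} \left(F + G\right)$)
$\left(f{\left(-162,13 \right)} + 16234\right) + 47 \left(-171\right) = \left(\left(- \frac{356}{3} - -112104 + 8 \cdot 13^{3} + 8 \left(-162\right) 13^{2}\right) + 16234\right) + 47 \left(-171\right) = \left(\left(- \frac{356}{3} + 112104 + 8 \cdot 2197 + 8 \left(-162\right) 169\right) + 16234\right) - 8037 = \left(\left(- \frac{356}{3} + 112104 + 17576 - 219024\right) + 16234\right) - 8037 = \left(- \frac{268388}{3} + 16234\right) - 8037 = - \frac{219686}{3} - 8037 = - \frac{243797}{3}$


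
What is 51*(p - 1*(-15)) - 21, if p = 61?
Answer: 3855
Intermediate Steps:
51*(p - 1*(-15)) - 21 = 51*(61 - 1*(-15)) - 21 = 51*(61 + 15) - 21 = 51*76 - 21 = 3876 - 21 = 3855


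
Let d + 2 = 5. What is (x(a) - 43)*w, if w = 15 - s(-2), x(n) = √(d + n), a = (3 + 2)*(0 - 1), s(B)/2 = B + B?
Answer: -989 + 23*I*√2 ≈ -989.0 + 32.527*I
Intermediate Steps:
d = 3 (d = -2 + 5 = 3)
s(B) = 4*B (s(B) = 2*(B + B) = 2*(2*B) = 4*B)
a = -5 (a = 5*(-1) = -5)
x(n) = √(3 + n)
w = 23 (w = 15 - 4*(-2) = 15 - 1*(-8) = 15 + 8 = 23)
(x(a) - 43)*w = (√(3 - 5) - 43)*23 = (√(-2) - 43)*23 = (I*√2 - 43)*23 = (-43 + I*√2)*23 = -989 + 23*I*√2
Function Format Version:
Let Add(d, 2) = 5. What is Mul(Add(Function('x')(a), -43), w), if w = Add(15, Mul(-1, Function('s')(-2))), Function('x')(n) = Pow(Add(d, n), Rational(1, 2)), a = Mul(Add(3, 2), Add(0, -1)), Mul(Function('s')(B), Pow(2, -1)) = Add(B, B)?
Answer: Add(-989, Mul(23, I, Pow(2, Rational(1, 2)))) ≈ Add(-989.00, Mul(32.527, I))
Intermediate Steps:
d = 3 (d = Add(-2, 5) = 3)
Function('s')(B) = Mul(4, B) (Function('s')(B) = Mul(2, Add(B, B)) = Mul(2, Mul(2, B)) = Mul(4, B))
a = -5 (a = Mul(5, -1) = -5)
Function('x')(n) = Pow(Add(3, n), Rational(1, 2))
w = 23 (w = Add(15, Mul(-1, Mul(4, -2))) = Add(15, Mul(-1, -8)) = Add(15, 8) = 23)
Mul(Add(Function('x')(a), -43), w) = Mul(Add(Pow(Add(3, -5), Rational(1, 2)), -43), 23) = Mul(Add(Pow(-2, Rational(1, 2)), -43), 23) = Mul(Add(Mul(I, Pow(2, Rational(1, 2))), -43), 23) = Mul(Add(-43, Mul(I, Pow(2, Rational(1, 2)))), 23) = Add(-989, Mul(23, I, Pow(2, Rational(1, 2))))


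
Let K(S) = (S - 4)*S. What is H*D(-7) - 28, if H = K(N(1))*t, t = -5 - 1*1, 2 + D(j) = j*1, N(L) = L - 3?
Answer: 620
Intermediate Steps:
N(L) = -3 + L
D(j) = -2 + j (D(j) = -2 + j*1 = -2 + j)
K(S) = S*(-4 + S) (K(S) = (-4 + S)*S = S*(-4 + S))
t = -6 (t = -5 - 1 = -6)
H = -72 (H = ((-3 + 1)*(-4 + (-3 + 1)))*(-6) = -2*(-4 - 2)*(-6) = -2*(-6)*(-6) = 12*(-6) = -72)
H*D(-7) - 28 = -72*(-2 - 7) - 28 = -72*(-9) - 28 = 648 - 28 = 620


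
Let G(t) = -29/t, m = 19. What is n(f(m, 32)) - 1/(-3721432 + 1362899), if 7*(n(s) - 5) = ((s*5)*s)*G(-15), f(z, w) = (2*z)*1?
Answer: 99013573894/49529193 ≈ 1999.1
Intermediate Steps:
f(z, w) = 2*z
n(s) = 5 + 29*s**2/21 (n(s) = 5 + (((s*5)*s)*(-29/(-15)))/7 = 5 + (((5*s)*s)*(-29*(-1/15)))/7 = 5 + ((5*s**2)*(29/15))/7 = 5 + (29*s**2/3)/7 = 5 + 29*s**2/21)
n(f(m, 32)) - 1/(-3721432 + 1362899) = (5 + 29*(2*19)**2/21) - 1/(-3721432 + 1362899) = (5 + (29/21)*38**2) - 1/(-2358533) = (5 + (29/21)*1444) - 1*(-1/2358533) = (5 + 41876/21) + 1/2358533 = 41981/21 + 1/2358533 = 99013573894/49529193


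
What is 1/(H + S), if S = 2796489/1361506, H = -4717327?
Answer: -1361506/6422666217973 ≈ -2.1198e-7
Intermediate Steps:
S = 2796489/1361506 (S = 2796489*(1/1361506) = 2796489/1361506 ≈ 2.0540)
1/(H + S) = 1/(-4717327 + 2796489/1361506) = 1/(-6422666217973/1361506) = -1361506/6422666217973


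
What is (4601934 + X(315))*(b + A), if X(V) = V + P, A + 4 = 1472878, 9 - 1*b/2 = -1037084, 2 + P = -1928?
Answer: 16317607512140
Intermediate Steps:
P = -1930 (P = -2 - 1928 = -1930)
b = 2074186 (b = 18 - 2*(-1037084) = 18 + 2074168 = 2074186)
A = 1472874 (A = -4 + 1472878 = 1472874)
X(V) = -1930 + V (X(V) = V - 1930 = -1930 + V)
(4601934 + X(315))*(b + A) = (4601934 + (-1930 + 315))*(2074186 + 1472874) = (4601934 - 1615)*3547060 = 4600319*3547060 = 16317607512140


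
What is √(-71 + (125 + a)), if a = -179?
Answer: 5*I*√5 ≈ 11.18*I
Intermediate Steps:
√(-71 + (125 + a)) = √(-71 + (125 - 179)) = √(-71 - 54) = √(-125) = 5*I*√5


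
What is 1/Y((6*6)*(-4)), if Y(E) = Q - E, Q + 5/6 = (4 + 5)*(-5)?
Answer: 6/589 ≈ 0.010187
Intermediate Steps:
Q = -275/6 (Q = -5/6 + (4 + 5)*(-5) = -5/6 + 9*(-5) = -5/6 - 45 = -275/6 ≈ -45.833)
Y(E) = -275/6 - E
1/Y((6*6)*(-4)) = 1/(-275/6 - 6*6*(-4)) = 1/(-275/6 - 36*(-4)) = 1/(-275/6 - 1*(-144)) = 1/(-275/6 + 144) = 1/(589/6) = 6/589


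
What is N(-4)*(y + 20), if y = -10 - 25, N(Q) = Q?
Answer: 60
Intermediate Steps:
y = -35
N(-4)*(y + 20) = -4*(-35 + 20) = -4*(-15) = 60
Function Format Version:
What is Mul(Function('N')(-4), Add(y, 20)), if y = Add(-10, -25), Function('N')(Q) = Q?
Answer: 60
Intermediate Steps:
y = -35
Mul(Function('N')(-4), Add(y, 20)) = Mul(-4, Add(-35, 20)) = Mul(-4, -15) = 60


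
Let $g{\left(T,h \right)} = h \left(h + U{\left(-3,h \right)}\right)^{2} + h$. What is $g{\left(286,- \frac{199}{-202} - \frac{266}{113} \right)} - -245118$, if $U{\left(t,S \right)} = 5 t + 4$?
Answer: $\frac{2912668239504878103}{11892945775976} \approx 2.4491 \cdot 10^{5}$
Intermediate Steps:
$U{\left(t,S \right)} = 4 + 5 t$
$g{\left(T,h \right)} = h + h \left(-11 + h\right)^{2}$ ($g{\left(T,h \right)} = h \left(h + \left(4 + 5 \left(-3\right)\right)\right)^{2} + h = h \left(h + \left(4 - 15\right)\right)^{2} + h = h \left(h - 11\right)^{2} + h = h \left(-11 + h\right)^{2} + h = h + h \left(-11 + h\right)^{2}$)
$g{\left(286,- \frac{199}{-202} - \frac{266}{113} \right)} - -245118 = \left(- \frac{199}{-202} - \frac{266}{113}\right) \left(1 + \left(-11 - \left(- \frac{199}{202} + \frac{266}{113}\right)\right)^{2}\right) - -245118 = \left(\left(-199\right) \left(- \frac{1}{202}\right) - \frac{266}{113}\right) \left(1 + \left(-11 - \frac{31245}{22826}\right)^{2}\right) + 245118 = \left(\frac{199}{202} - \frac{266}{113}\right) \left(1 + \left(-11 + \left(\frac{199}{202} - \frac{266}{113}\right)\right)^{2}\right) + 245118 = - \frac{31245 \left(1 + \left(-11 - \frac{31245}{22826}\right)^{2}\right)}{22826} + 245118 = - \frac{31245 \left(1 + \left(- \frac{282331}{22826}\right)^{2}\right)}{22826} + 245118 = - \frac{31245 \left(1 + \frac{79710793561}{521026276}\right)}{22826} + 245118 = \left(- \frac{31245}{22826}\right) \frac{80231819837}{521026276} + 245118 = - \frac{2506843210807065}{11892945775976} + 245118 = \frac{2912668239504878103}{11892945775976}$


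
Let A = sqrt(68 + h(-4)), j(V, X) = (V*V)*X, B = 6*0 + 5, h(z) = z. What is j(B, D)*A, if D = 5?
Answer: 1000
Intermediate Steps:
B = 5 (B = 0 + 5 = 5)
j(V, X) = X*V**2 (j(V, X) = V**2*X = X*V**2)
A = 8 (A = sqrt(68 - 4) = sqrt(64) = 8)
j(B, D)*A = (5*5**2)*8 = (5*25)*8 = 125*8 = 1000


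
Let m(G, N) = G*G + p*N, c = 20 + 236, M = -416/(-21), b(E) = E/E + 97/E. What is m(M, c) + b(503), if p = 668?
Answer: 38020819352/221823 ≈ 1.7140e+5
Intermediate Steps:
b(E) = 1 + 97/E
M = 416/21 (M = -416*(-1/21) = 416/21 ≈ 19.810)
c = 256
m(G, N) = G² + 668*N (m(G, N) = G*G + 668*N = G² + 668*N)
m(M, c) + b(503) = ((416/21)² + 668*256) + (97 + 503)/503 = (173056/441 + 171008) + (1/503)*600 = 75587584/441 + 600/503 = 38020819352/221823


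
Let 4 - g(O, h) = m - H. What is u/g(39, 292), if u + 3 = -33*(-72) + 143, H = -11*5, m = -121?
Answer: 1258/35 ≈ 35.943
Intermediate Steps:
H = -55
g(O, h) = 70 (g(O, h) = 4 - (-121 - 1*(-55)) = 4 - (-121 + 55) = 4 - 1*(-66) = 4 + 66 = 70)
u = 2516 (u = -3 + (-33*(-72) + 143) = -3 + (2376 + 143) = -3 + 2519 = 2516)
u/g(39, 292) = 2516/70 = 2516*(1/70) = 1258/35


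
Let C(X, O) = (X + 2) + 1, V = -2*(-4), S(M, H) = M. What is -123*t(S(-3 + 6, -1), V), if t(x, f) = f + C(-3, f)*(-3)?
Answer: -984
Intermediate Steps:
V = 8
C(X, O) = 3 + X (C(X, O) = (2 + X) + 1 = 3 + X)
t(x, f) = f (t(x, f) = f + (3 - 3)*(-3) = f + 0*(-3) = f + 0 = f)
-123*t(S(-3 + 6, -1), V) = -123*8 = -984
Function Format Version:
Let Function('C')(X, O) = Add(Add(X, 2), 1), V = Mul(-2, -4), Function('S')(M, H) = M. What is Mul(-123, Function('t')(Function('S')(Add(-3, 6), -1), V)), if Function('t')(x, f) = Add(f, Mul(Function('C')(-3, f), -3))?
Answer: -984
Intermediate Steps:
V = 8
Function('C')(X, O) = Add(3, X) (Function('C')(X, O) = Add(Add(2, X), 1) = Add(3, X))
Function('t')(x, f) = f (Function('t')(x, f) = Add(f, Mul(Add(3, -3), -3)) = Add(f, Mul(0, -3)) = Add(f, 0) = f)
Mul(-123, Function('t')(Function('S')(Add(-3, 6), -1), V)) = Mul(-123, 8) = -984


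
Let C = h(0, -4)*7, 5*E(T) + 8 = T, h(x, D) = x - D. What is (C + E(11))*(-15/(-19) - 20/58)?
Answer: 7007/551 ≈ 12.717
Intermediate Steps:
E(T) = -8/5 + T/5
C = 28 (C = (0 - 1*(-4))*7 = (0 + 4)*7 = 4*7 = 28)
(C + E(11))*(-15/(-19) - 20/58) = (28 + (-8/5 + (⅕)*11))*(-15/(-19) - 20/58) = (28 + (-8/5 + 11/5))*(-15*(-1/19) - 20*1/58) = (28 + ⅗)*(15/19 - 10/29) = (143/5)*(245/551) = 7007/551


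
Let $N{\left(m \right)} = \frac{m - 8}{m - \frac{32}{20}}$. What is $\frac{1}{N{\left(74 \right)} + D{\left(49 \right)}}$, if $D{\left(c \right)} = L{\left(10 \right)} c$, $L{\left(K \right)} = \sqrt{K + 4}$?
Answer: $- \frac{29865}{1101201029} + \frac{1605289 \sqrt{14}}{1101201029} \approx 0.0054273$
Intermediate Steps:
$L{\left(K \right)} = \sqrt{4 + K}$
$N{\left(m \right)} = \frac{-8 + m}{- \frac{8}{5} + m}$ ($N{\left(m \right)} = \frac{-8 + m}{m - \frac{8}{5}} = \frac{-8 + m}{- \frac{8}{5} + m}$)
$D{\left(c \right)} = c \sqrt{14}$ ($D{\left(c \right)} = \sqrt{4 + 10} c = \sqrt{14} c = c \sqrt{14}$)
$\frac{1}{N{\left(74 \right)} + D{\left(49 \right)}} = \frac{1}{\frac{5 \left(-8 + 74\right)}{-8 + 5 \cdot 74} + 49 \sqrt{14}} = \frac{1}{5 \frac{1}{-8 + 370} \cdot 66 + 49 \sqrt{14}} = \frac{1}{5 \cdot \frac{1}{362} \cdot 66 + 49 \sqrt{14}} = \frac{1}{\frac{165}{181} + 49 \sqrt{14}}$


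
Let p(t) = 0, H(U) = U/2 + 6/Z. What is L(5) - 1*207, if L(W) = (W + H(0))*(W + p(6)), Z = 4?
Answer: -349/2 ≈ -174.50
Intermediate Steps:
H(U) = 3/2 + U/2 (H(U) = U/2 + 6/4 = U*(1/2) + 6*(1/4) = U/2 + 3/2 = 3/2 + U/2)
L(W) = W*(3/2 + W) (L(W) = (W + (3/2 + (1/2)*0))*(W + 0) = (W + (3/2 + 0))*W = (W + 3/2)*W = (3/2 + W)*W = W*(3/2 + W))
L(5) - 1*207 = (1/2)*5*(3 + 2*5) - 1*207 = (1/2)*5*(3 + 10) - 207 = (1/2)*5*13 - 207 = 65/2 - 207 = -349/2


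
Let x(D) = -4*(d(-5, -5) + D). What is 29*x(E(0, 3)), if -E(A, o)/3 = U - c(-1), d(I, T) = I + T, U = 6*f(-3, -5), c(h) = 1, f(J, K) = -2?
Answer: -3364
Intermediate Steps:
U = -12 (U = 6*(-2) = -12)
E(A, o) = 39 (E(A, o) = -3*(-12 - 1*1) = -3*(-12 - 1) = -3*(-13) = 39)
x(D) = 40 - 4*D (x(D) = -4*((-5 - 5) + D) = -4*(-10 + D) = 40 - 4*D)
29*x(E(0, 3)) = 29*(40 - 4*39) = 29*(40 - 156) = 29*(-116) = -3364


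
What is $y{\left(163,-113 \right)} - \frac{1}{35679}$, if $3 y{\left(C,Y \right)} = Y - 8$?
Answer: $- \frac{1439054}{35679} \approx -40.333$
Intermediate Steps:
$y{\left(C,Y \right)} = - \frac{8}{3} + \frac{Y}{3}$ ($y{\left(C,Y \right)} = \frac{Y - 8}{3} = \frac{-8 + Y}{3} = - \frac{8}{3} + \frac{Y}{3}$)
$y{\left(163,-113 \right)} - \frac{1}{35679} = \left(- \frac{8}{3} + \frac{1}{3} \left(-113\right)\right) - \frac{1}{35679} = \left(- \frac{8}{3} - \frac{113}{3}\right) - \frac{1}{35679} = - \frac{121}{3} - \frac{1}{35679} = - \frac{1439054}{35679}$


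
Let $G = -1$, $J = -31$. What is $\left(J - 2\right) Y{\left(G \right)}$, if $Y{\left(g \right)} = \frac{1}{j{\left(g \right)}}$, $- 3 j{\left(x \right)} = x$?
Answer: $-99$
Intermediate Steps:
$j{\left(x \right)} = - \frac{x}{3}$
$Y{\left(g \right)} = - \frac{3}{g}$ ($Y{\left(g \right)} = \frac{1}{\left(- \frac{1}{3}\right) g} = - \frac{3}{g}$)
$\left(J - 2\right) Y{\left(G \right)} = \left(-31 - 2\right) \left(- \frac{3}{-1}\right) = - 33 \left(\left(-3\right) \left(-1\right)\right) = \left(-33\right) 3 = -99$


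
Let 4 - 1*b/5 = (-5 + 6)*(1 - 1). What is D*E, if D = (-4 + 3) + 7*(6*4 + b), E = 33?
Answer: 10131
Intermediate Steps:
b = 20 (b = 20 - 5*(-5 + 6)*(1 - 1) = 20 - 5*0 = 20 + 0 = 20)
D = 307 (D = (-4 + 3) + 7*(6*4 + 20) = -1 + 7*(24 + 20) = -1 + 7*44 = -1 + 308 = 307)
D*E = 307*33 = 10131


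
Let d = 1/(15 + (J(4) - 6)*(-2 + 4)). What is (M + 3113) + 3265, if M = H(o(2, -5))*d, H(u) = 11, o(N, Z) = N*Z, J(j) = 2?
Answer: 44657/7 ≈ 6379.6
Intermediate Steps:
d = ⅐ (d = 1/(15 + (2 - 6)*(-2 + 4)) = 1/(15 - 4*2) = 1/(15 - 8) = 1/7 = ⅐ ≈ 0.14286)
M = 11/7 (M = 11*(⅐) = 11/7 ≈ 1.5714)
(M + 3113) + 3265 = (11/7 + 3113) + 3265 = 21802/7 + 3265 = 44657/7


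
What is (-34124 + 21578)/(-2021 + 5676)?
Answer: -738/215 ≈ -3.4326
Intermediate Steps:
(-34124 + 21578)/(-2021 + 5676) = -12546/3655 = -12546*1/3655 = -738/215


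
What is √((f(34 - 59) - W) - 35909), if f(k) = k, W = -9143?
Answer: I*√26791 ≈ 163.68*I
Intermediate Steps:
√((f(34 - 59) - W) - 35909) = √(((34 - 59) - 1*(-9143)) - 35909) = √((-25 + 9143) - 35909) = √(9118 - 35909) = √(-26791) = I*√26791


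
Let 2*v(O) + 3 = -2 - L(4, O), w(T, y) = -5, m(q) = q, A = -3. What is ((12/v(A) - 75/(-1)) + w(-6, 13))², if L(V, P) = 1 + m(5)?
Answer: 556516/121 ≈ 4599.3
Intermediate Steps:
L(V, P) = 6 (L(V, P) = 1 + 5 = 6)
v(O) = -11/2 (v(O) = -3/2 + (-2 - 1*6)/2 = -3/2 + (-2 - 6)/2 = -3/2 + (½)*(-8) = -3/2 - 4 = -11/2)
((12/v(A) - 75/(-1)) + w(-6, 13))² = ((12/(-11/2) - 75/(-1)) - 5)² = ((12*(-2/11) - 75*(-1)) - 5)² = ((-24/11 + 75) - 5)² = (801/11 - 5)² = (746/11)² = 556516/121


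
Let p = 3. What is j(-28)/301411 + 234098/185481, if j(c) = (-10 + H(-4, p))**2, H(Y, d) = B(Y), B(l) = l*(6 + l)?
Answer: 70619808122/55906013691 ≈ 1.2632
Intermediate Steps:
H(Y, d) = Y*(6 + Y)
j(c) = 324 (j(c) = (-10 - 4*(6 - 4))**2 = (-10 - 4*2)**2 = (-10 - 8)**2 = (-18)**2 = 324)
j(-28)/301411 + 234098/185481 = 324/301411 + 234098/185481 = 70619808122/55906013691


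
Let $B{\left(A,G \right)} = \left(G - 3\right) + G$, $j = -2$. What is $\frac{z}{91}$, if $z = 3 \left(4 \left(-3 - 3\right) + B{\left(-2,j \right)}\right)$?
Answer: $- \frac{93}{91} \approx -1.022$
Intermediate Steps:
$B{\left(A,G \right)} = -3 + 2 G$ ($B{\left(A,G \right)} = \left(-3 + G\right) + G = -3 + 2 G$)
$z = -93$ ($z = 3 \left(4 \left(-3 - 3\right) + \left(-3 + 2 \left(-2\right)\right)\right) = 3 \left(4 \left(-6\right) - 7\right) = 3 \left(-24 - 7\right) = 3 \left(-31\right) = -93$)
$\frac{z}{91} = \frac{1}{91} \left(-93\right) = - \frac{93}{91}$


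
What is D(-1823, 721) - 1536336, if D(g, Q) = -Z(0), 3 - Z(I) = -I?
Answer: -1536339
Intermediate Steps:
Z(I) = 3 + I (Z(I) = 3 - (-1)*I = 3 + I)
D(g, Q) = -3 (D(g, Q) = -(3 + 0) = -1*3 = -3)
D(-1823, 721) - 1536336 = -3 - 1536336 = -1536339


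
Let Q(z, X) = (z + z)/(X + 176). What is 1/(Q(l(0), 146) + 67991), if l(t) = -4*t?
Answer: 1/67991 ≈ 1.4708e-5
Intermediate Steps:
Q(z, X) = 2*z/(176 + X) (Q(z, X) = (2*z)/(176 + X) = 2*z/(176 + X))
1/(Q(l(0), 146) + 67991) = 1/(2*(-4*0)/(176 + 146) + 67991) = 1/(2*0/322 + 67991) = 1/(2*0*(1/322) + 67991) = 1/(0 + 67991) = 1/67991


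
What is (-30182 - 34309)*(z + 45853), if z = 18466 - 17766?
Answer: -3002249523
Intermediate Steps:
z = 700
(-30182 - 34309)*(z + 45853) = (-30182 - 34309)*(700 + 45853) = -64491*46553 = -3002249523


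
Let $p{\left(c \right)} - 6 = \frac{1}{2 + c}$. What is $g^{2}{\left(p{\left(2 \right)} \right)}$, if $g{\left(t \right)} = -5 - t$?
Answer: $\frac{2025}{16} \approx 126.56$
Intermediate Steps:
$p{\left(c \right)} = 6 + \frac{1}{2 + c}$
$g^{2}{\left(p{\left(2 \right)} \right)} = \left(-5 - \frac{13 + 6 \cdot 2}{2 + 2}\right)^{2} = \left(-5 - \frac{13 + 12}{4}\right)^{2} = \left(-5 - \frac{1}{4} \cdot 25\right)^{2} = \left(-5 - \frac{25}{4}\right)^{2} = \left(- \frac{45}{4}\right)^{2} = \frac{2025}{16}$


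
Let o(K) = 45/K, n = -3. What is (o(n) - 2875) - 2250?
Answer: -5140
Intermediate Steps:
(o(n) - 2875) - 2250 = (45/(-3) - 2875) - 2250 = (45*(-⅓) - 2875) - 2250 = (-15 - 2875) - 2250 = -2890 - 2250 = -5140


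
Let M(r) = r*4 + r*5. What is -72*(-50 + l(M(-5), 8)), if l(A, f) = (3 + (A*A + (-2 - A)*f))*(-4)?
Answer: 686736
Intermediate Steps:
M(r) = 9*r (M(r) = 4*r + 5*r = 9*r)
l(A, f) = -12 - 4*A**2 - 4*f*(-2 - A) (l(A, f) = (3 + (A**2 + f*(-2 - A)))*(-4) = (3 + A**2 + f*(-2 - A))*(-4) = -12 - 4*A**2 - 4*f*(-2 - A))
-72*(-50 + l(M(-5), 8)) = -72*(-50 + (-12 - 4*(9*(-5))**2 + 8*8 + 4*(9*(-5))*8)) = -72*(-50 + (-12 - 4*(-45)**2 + 64 + 4*(-45)*8)) = -72*(-50 + (-12 - 4*2025 + 64 - 1440)) = -72*(-50 + (-12 - 8100 + 64 - 1440)) = -72*(-50 - 9488) = -72*(-9538) = 686736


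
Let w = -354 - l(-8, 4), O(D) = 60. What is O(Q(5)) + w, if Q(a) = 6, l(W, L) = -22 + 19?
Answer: -291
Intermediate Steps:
l(W, L) = -3
w = -351 (w = -354 - 1*(-3) = -354 + 3 = -351)
O(Q(5)) + w = 60 - 351 = -291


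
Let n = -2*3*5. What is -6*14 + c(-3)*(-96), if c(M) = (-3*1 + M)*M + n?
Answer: 1068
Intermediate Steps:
n = -30 (n = -6*5 = -30)
c(M) = -30 + M*(-3 + M) (c(M) = (-3*1 + M)*M - 30 = (-3 + M)*M - 30 = M*(-3 + M) - 30 = -30 + M*(-3 + M))
-6*14 + c(-3)*(-96) = -6*14 + (-30 + (-3)² - 3*(-3))*(-96) = -84 + (-30 + 9 + 9)*(-96) = -84 - 12*(-96) = -84 + 1152 = 1068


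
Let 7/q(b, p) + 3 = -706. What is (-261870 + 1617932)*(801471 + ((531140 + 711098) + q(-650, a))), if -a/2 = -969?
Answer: 1964919835303788/709 ≈ 2.7714e+12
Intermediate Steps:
a = 1938 (a = -2*(-969) = 1938)
q(b, p) = -7/709 (q(b, p) = 7/(-3 - 706) = 7/(-709) = 7*(-1/709) = -7/709)
(-261870 + 1617932)*(801471 + ((531140 + 711098) + q(-650, a))) = (-261870 + 1617932)*(801471 + ((531140 + 711098) - 7/709)) = 1356062*(801471 + (1242238 - 7/709)) = 1356062*(801471 + 880746735/709) = 1356062*(1448989674/709) = 1964919835303788/709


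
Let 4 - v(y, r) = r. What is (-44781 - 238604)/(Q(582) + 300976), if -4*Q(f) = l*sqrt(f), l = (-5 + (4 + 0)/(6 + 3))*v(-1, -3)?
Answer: -18423090092160/19566687366623 + 487988970*sqrt(582)/19566687366623 ≈ -0.94095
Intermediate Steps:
v(y, r) = 4 - r
l = -287/9 (l = (-5 + (4 + 0)/(6 + 3))*(4 - 1*(-3)) = (-5 + 4/9)*(4 + 3) = (-5 + 4*(1/9))*7 = (-5 + 4/9)*7 = -41/9*7 = -287/9 ≈ -31.889)
Q(f) = 287*sqrt(f)/36 (Q(f) = -(-287)*sqrt(f)/36 = 287*sqrt(f)/36)
(-44781 - 238604)/(Q(582) + 300976) = (-44781 - 238604)/(287*sqrt(582)/36 + 300976) = -283385/(300976 + 287*sqrt(582)/36)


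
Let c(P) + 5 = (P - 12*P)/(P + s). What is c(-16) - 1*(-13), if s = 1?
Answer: -56/15 ≈ -3.7333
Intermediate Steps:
c(P) = -5 - 11*P/(1 + P) (c(P) = -5 + (P - 12*P)/(P + 1) = -5 + (-11*P)/(1 + P) = -5 - 11*P/(1 + P))
c(-16) - 1*(-13) = (-5 - 16*(-16))/(1 - 16) - 1*(-13) = (-5 + 256)/(-15) + 13 = -1/15*251 + 13 = -251/15 + 13 = -56/15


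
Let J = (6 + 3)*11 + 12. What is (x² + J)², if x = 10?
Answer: 44521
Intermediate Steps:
J = 111 (J = 9*11 + 12 = 99 + 12 = 111)
(x² + J)² = (10² + 111)² = (100 + 111)² = 211² = 44521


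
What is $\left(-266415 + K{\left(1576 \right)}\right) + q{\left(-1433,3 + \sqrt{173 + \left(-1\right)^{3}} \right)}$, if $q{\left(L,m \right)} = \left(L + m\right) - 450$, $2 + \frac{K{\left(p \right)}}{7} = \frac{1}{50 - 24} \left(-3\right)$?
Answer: $- \frac{6976055}{26} + 2 \sqrt{43} \approx -2.683 \cdot 10^{5}$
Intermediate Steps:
$K{\left(p \right)} = - \frac{385}{26}$ ($K{\left(p \right)} = -14 + 7 \frac{1}{50 - 24} \left(-3\right) = -14 + 7 \cdot \frac{1}{26} \left(-3\right) = -14 + 7 \left(- \frac{3}{26}\right) = -14 - \frac{21}{26} = - \frac{385}{26}$)
$q{\left(L,m \right)} = -450 + L + m$
$\left(-266415 + K{\left(1576 \right)}\right) + q{\left(-1433,3 + \sqrt{173 + \left(-1\right)^{3}} \right)} = \left(-266415 - \frac{385}{26}\right) - \left(1880 - \sqrt{173 + \left(-1\right)^{3}}\right) = - \frac{6927175}{26} - \left(1880 - \sqrt{173 - 1}\right) = - \frac{6927175}{26} - \left(1880 - 2 \sqrt{43}\right) = - \frac{6976055}{26} + 2 \sqrt{43}$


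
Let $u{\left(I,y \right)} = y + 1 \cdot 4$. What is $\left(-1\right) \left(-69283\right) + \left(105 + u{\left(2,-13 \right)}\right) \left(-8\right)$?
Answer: $68515$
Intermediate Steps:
$u{\left(I,y \right)} = 4 + y$ ($u{\left(I,y \right)} = y + 4 = 4 + y$)
$\left(-1\right) \left(-69283\right) + \left(105 + u{\left(2,-13 \right)}\right) \left(-8\right) = \left(-1\right) \left(-69283\right) + \left(105 + \left(4 - 13\right)\right) \left(-8\right) = 69283 + \left(105 - 9\right) \left(-8\right) = 69283 + 96 \left(-8\right) = 69283 - 768 = 68515$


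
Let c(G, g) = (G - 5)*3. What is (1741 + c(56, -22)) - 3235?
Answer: -1341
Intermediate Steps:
c(G, g) = -15 + 3*G (c(G, g) = (-5 + G)*3 = -15 + 3*G)
(1741 + c(56, -22)) - 3235 = (1741 + (-15 + 3*56)) - 3235 = (1741 + (-15 + 168)) - 3235 = (1741 + 153) - 3235 = 1894 - 3235 = -1341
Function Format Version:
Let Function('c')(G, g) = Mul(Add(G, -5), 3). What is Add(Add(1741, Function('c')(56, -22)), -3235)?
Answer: -1341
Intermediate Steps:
Function('c')(G, g) = Add(-15, Mul(3, G)) (Function('c')(G, g) = Mul(Add(-5, G), 3) = Add(-15, Mul(3, G)))
Add(Add(1741, Function('c')(56, -22)), -3235) = Add(Add(1741, Add(-15, Mul(3, 56))), -3235) = Add(Add(1741, Add(-15, 168)), -3235) = Add(Add(1741, 153), -3235) = Add(1894, -3235) = -1341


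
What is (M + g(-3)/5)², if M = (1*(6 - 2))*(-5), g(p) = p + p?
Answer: 11236/25 ≈ 449.44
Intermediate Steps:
g(p) = 2*p
M = -20 (M = (1*4)*(-5) = 4*(-5) = -20)
(M + g(-3)/5)² = (-20 + (2*(-3))/5)² = (-20 - 6*⅕)² = (-20 - 6/5)² = (-106/5)² = 11236/25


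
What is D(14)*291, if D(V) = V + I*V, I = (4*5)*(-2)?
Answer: -158886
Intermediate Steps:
I = -40 (I = 20*(-2) = -40)
D(V) = -39*V (D(V) = V - 40*V = -39*V)
D(14)*291 = -39*14*291 = -546*291 = -158886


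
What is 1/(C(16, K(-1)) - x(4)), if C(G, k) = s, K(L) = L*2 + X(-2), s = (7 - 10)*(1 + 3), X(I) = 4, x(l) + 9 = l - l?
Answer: -⅓ ≈ -0.33333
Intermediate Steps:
x(l) = -9 (x(l) = -9 + (l - l) = -9 + 0 = -9)
s = -12 (s = -3*4 = -12)
K(L) = 4 + 2*L (K(L) = L*2 + 4 = 2*L + 4 = 4 + 2*L)
C(G, k) = -12
1/(C(16, K(-1)) - x(4)) = 1/(-12 - 1*(-9)) = 1/(-12 + 9) = 1/(-3) = -⅓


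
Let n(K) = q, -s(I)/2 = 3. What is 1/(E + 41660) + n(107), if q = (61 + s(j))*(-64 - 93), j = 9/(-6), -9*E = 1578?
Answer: -1074660287/124454 ≈ -8635.0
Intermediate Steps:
E = -526/3 (E = -⅑*1578 = -526/3 ≈ -175.33)
j = -3/2 (j = 9*(-⅙) = -3/2 ≈ -1.5000)
s(I) = -6 (s(I) = -2*3 = -6)
q = -8635 (q = (61 - 6)*(-64 - 93) = 55*(-157) = -8635)
n(K) = -8635
1/(E + 41660) + n(107) = 1/(-526/3 + 41660) - 8635 = 1/(124454/3) - 8635 = 3/124454 - 8635 = -1074660287/124454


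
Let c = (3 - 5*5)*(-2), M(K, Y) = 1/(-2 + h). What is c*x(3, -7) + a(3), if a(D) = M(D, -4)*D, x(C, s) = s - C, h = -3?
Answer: -2203/5 ≈ -440.60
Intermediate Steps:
M(K, Y) = -⅕ (M(K, Y) = 1/(-2 - 3) = 1/(-5) = -⅕)
c = 44 (c = (3 - 25)*(-2) = -22*(-2) = 44)
a(D) = -D/5
c*x(3, -7) + a(3) = 44*(-7 - 1*3) - ⅕*3 = 44*(-7 - 3) - ⅗ = 44*(-10) - ⅗ = -440 - ⅗ = -2203/5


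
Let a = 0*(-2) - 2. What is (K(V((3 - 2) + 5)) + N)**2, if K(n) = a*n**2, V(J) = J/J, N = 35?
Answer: 1089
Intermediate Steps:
a = -2 (a = 0 - 2 = -2)
V(J) = 1
K(n) = -2*n**2
(K(V((3 - 2) + 5)) + N)**2 = (-2*1**2 + 35)**2 = (-2*1 + 35)**2 = (-2 + 35)**2 = 33**2 = 1089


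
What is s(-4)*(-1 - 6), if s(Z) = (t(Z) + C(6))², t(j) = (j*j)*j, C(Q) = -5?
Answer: -33327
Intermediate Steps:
t(j) = j³ (t(j) = j²*j = j³)
s(Z) = (-5 + Z³)² (s(Z) = (Z³ - 5)² = (-5 + Z³)²)
s(-4)*(-1 - 6) = (-5 + (-4)³)²*(-1 - 6) = (-5 - 64)²*(-7) = (-69)²*(-7) = 4761*(-7) = -33327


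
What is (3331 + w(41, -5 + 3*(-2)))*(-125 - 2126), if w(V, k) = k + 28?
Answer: -7536348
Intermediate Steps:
w(V, k) = 28 + k
(3331 + w(41, -5 + 3*(-2)))*(-125 - 2126) = (3331 + (28 + (-5 + 3*(-2))))*(-125 - 2126) = (3331 + (28 + (-5 - 6)))*(-2251) = (3331 + (28 - 11))*(-2251) = (3331 + 17)*(-2251) = 3348*(-2251) = -7536348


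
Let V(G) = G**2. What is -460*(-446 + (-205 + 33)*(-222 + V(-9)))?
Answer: -10950760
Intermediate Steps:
-460*(-446 + (-205 + 33)*(-222 + V(-9))) = -460*(-446 + (-205 + 33)*(-222 + (-9)**2)) = -460*(-446 - 172*(-222 + 81)) = -460*(-446 - 172*(-141)) = -460*(-446 + 24252) = -460*23806 = -10950760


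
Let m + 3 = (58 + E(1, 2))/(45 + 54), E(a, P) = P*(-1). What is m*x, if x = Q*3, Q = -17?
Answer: 4097/33 ≈ 124.15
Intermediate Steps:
E(a, P) = -P
x = -51 (x = -17*3 = -51)
m = -241/99 (m = -3 + (58 - 1*2)/(45 + 54) = -3 + (58 - 2)/99 = -3 + 56*(1/99) = -3 + 56/99 = -241/99 ≈ -2.4343)
m*x = -241/99*(-51) = 4097/33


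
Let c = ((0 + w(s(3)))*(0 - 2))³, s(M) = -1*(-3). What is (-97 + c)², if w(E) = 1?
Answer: 11025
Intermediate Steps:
s(M) = 3
c = -8 (c = ((0 + 1)*(0 - 2))³ = (1*(-2))³ = (-2)³ = -8)
(-97 + c)² = (-97 - 8)² = (-105)² = 11025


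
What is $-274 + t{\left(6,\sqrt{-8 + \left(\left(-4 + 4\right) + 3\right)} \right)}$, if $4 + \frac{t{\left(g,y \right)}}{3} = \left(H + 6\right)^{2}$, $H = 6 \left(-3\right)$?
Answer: $146$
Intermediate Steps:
$H = -18$
$t{\left(g,y \right)} = 420$ ($t{\left(g,y \right)} = -12 + 3 \left(-18 + 6\right)^{2} = -12 + 3 \left(-12\right)^{2} = -12 + 3 \cdot 144 = -12 + 432 = 420$)
$-274 + t{\left(6,\sqrt{-8 + \left(\left(-4 + 4\right) + 3\right)} \right)} = -274 + 420 = 146$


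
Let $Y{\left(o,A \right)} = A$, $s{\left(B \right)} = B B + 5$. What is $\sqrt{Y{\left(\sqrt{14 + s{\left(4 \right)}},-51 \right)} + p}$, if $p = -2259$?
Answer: $i \sqrt{2310} \approx 48.062 i$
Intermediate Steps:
$s{\left(B \right)} = 5 + B^{2}$ ($s{\left(B \right)} = B^{2} + 5 = 5 + B^{2}$)
$\sqrt{Y{\left(\sqrt{14 + s{\left(4 \right)}},-51 \right)} + p} = \sqrt{-51 - 2259} = \sqrt{-2310} = i \sqrt{2310}$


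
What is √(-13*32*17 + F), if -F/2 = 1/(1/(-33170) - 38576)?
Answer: 2*I*√2894726835632733530303/1279565921 ≈ 84.095*I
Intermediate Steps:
F = 66340/1279565921 (F = -2/(1/(-33170) - 38576) = -2/(-1/33170 - 38576) = -2/(-1279565921/33170) = -2*(-33170/1279565921) = 66340/1279565921 ≈ 5.1846e-5)
√(-13*32*17 + F) = √(-13*32*17 + 66340/1279565921) = √(-416*17 + 66340/1279565921) = √(-7072 + 66340/1279565921) = √(-9049090126972/1279565921) = 2*I*√2894726835632733530303/1279565921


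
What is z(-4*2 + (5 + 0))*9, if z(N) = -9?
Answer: -81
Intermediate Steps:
z(-4*2 + (5 + 0))*9 = -9*9 = -81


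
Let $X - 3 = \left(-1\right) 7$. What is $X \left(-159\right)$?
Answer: $636$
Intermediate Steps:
$X = -4$ ($X = 3 - 7 = -4$)
$X \left(-159\right) = \left(-4\right) \left(-159\right) = 636$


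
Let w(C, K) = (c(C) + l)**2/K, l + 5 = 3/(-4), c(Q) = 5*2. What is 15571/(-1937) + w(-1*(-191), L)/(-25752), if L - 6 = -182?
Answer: -1129171488079/140466653184 ≈ -8.0387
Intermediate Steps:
c(Q) = 10
L = -176 (L = 6 - 182 = -176)
l = -23/4 (l = -5 + 3/(-4) = -5 + 3*(-1/4) = -5 - 3/4 = -23/4 ≈ -5.7500)
w(C, K) = 289/(16*K) (w(C, K) = (10 - 23/4)**2/K = (17/4)**2/K = 289/(16*K))
15571/(-1937) + w(-1*(-191), L)/(-25752) = 15571/(-1937) + ((289/16)/(-176))/(-25752) = 15571*(-1/1937) + ((289/16)*(-1/176))*(-1/25752) = -15571/1937 - 289/2816*(-1/25752) = -15571/1937 + 289/72517632 = -1129171488079/140466653184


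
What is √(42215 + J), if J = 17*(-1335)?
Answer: 8*√305 ≈ 139.71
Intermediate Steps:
J = -22695
√(42215 + J) = √(42215 - 22695) = √19520 = 8*√305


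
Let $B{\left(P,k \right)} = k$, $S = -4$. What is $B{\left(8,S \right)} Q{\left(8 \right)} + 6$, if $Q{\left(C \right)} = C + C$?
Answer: $-58$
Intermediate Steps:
$Q{\left(C \right)} = 2 C$
$B{\left(8,S \right)} Q{\left(8 \right)} + 6 = - 4 \cdot 2 \cdot 8 + 6 = \left(-4\right) 16 + 6 = -64 + 6 = -58$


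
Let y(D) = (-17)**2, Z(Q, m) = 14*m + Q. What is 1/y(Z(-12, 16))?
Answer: 1/289 ≈ 0.0034602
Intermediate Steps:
Z(Q, m) = Q + 14*m
y(D) = 289
1/y(Z(-12, 16)) = 1/289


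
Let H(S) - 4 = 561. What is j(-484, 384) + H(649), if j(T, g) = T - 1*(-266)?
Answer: 347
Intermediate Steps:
H(S) = 565 (H(S) = 4 + 561 = 565)
j(T, g) = 266 + T (j(T, g) = T + 266 = 266 + T)
j(-484, 384) + H(649) = (266 - 484) + 565 = -218 + 565 = 347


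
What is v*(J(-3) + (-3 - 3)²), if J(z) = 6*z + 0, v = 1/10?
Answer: 9/5 ≈ 1.8000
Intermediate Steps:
v = ⅒ ≈ 0.10000
J(z) = 6*z
v*(J(-3) + (-3 - 3)²) = (6*(-3) + (-3 - 3)²)/10 = (-18 + (-6)²)/10 = (-18 + 36)/10 = (⅒)*18 = 9/5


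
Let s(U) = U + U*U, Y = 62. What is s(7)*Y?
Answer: 3472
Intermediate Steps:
s(U) = U + U**2
s(7)*Y = (7*(1 + 7))*62 = (7*8)*62 = 56*62 = 3472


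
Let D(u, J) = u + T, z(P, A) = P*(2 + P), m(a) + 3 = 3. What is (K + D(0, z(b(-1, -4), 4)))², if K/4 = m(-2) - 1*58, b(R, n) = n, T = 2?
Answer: 52900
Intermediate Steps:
m(a) = 0 (m(a) = -3 + 3 = 0)
D(u, J) = 2 + u (D(u, J) = u + 2 = 2 + u)
K = -232 (K = 4*(0 - 1*58) = 4*(0 - 58) = 4*(-58) = -232)
(K + D(0, z(b(-1, -4), 4)))² = (-232 + (2 + 0))² = (-232 + 2)² = (-230)² = 52900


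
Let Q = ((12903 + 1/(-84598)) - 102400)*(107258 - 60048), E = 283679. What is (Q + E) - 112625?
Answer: -178712527008089/42299 ≈ -4.2250e+9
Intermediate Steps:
Q = -178719762421235/42299 (Q = ((12903 - 1/84598) - 102400)*47210 = (1091567993/84598 - 102400)*47210 = -7571267207/84598*47210 = -178719762421235/42299 ≈ -4.2252e+9)
(Q + E) - 112625 = (-178719762421235/42299 + 283679) - 112625 = -178707763083214/42299 - 112625 = -178712527008089/42299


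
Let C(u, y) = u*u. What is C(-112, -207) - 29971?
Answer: -17427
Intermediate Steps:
C(u, y) = u²
C(-112, -207) - 29971 = (-112)² - 29971 = 12544 - 29971 = -17427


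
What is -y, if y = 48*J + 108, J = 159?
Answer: -7740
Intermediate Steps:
y = 7740 (y = 48*159 + 108 = 7632 + 108 = 7740)
-y = -1*7740 = -7740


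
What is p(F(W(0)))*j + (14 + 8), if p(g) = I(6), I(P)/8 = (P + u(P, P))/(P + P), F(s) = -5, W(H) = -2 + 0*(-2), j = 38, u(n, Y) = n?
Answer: 326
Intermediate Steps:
W(H) = -2 (W(H) = -2 + 0 = -2)
I(P) = 8 (I(P) = 8*((P + P)/(P + P)) = 8*((2*P)/((2*P))) = 8*((2*P)*(1/(2*P))) = 8*1 = 8)
p(g) = 8
p(F(W(0)))*j + (14 + 8) = 8*38 + (14 + 8) = 304 + 22 = 326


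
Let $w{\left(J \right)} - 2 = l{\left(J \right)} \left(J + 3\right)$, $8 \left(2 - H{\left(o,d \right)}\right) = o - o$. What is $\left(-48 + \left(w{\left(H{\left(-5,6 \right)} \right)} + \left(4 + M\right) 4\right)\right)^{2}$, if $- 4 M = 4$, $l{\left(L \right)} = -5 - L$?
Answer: $4761$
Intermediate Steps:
$H{\left(o,d \right)} = 2$ ($H{\left(o,d \right)} = 2 - \frac{o - o}{8} = 2 - 0 = 2 + 0 = 2$)
$M = -1$ ($M = \left(- \frac{1}{4}\right) 4 = -1$)
$w{\left(J \right)} = 2 + \left(-5 - J\right) \left(3 + J\right)$ ($w{\left(J \right)} = 2 + \left(-5 - J\right) \left(J + 3\right) = 2 + \left(-5 - J\right) \left(3 + J\right)$)
$\left(-48 + \left(w{\left(H{\left(-5,6 \right)} \right)} + \left(4 + M\right) 4\right)\right)^{2} = \left(-48 + \left(\left(-13 - 2^{2} - 16\right) + \left(4 - 1\right) 4\right)\right)^{2} = \left(-48 + \left(\left(-13 - 4 - 16\right) + 3 \cdot 4\right)\right)^{2} = \left(-48 + \left(\left(-13 - 4 - 16\right) + 12\right)\right)^{2} = \left(-48 + \left(-33 + 12\right)\right)^{2} = \left(-48 - 21\right)^{2} = \left(-69\right)^{2} = 4761$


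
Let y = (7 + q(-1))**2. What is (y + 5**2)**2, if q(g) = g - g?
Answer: 5476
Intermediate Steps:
q(g) = 0
y = 49 (y = (7 + 0)**2 = 7**2 = 49)
(y + 5**2)**2 = (49 + 5**2)**2 = (49 + 25)**2 = 74**2 = 5476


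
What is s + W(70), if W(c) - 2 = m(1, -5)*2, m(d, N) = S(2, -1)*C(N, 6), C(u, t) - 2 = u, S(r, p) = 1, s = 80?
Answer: 76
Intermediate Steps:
C(u, t) = 2 + u
m(d, N) = 2 + N (m(d, N) = 1*(2 + N) = 2 + N)
W(c) = -4 (W(c) = 2 + (2 - 5)*2 = 2 - 3*2 = 2 - 6 = -4)
s + W(70) = 80 - 4 = 76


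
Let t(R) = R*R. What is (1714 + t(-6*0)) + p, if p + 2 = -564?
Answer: 1148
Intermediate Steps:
p = -566 (p = -2 - 564 = -566)
t(R) = R²
(1714 + t(-6*0)) + p = (1714 + (-6*0)²) - 566 = (1714 + 0²) - 566 = (1714 + 0) - 566 = 1714 - 566 = 1148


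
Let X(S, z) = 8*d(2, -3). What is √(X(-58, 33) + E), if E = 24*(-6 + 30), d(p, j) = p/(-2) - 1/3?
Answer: 4*√318/3 ≈ 23.777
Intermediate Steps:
d(p, j) = -⅓ - p/2 (d(p, j) = p*(-½) - 1*⅓ = -p/2 - ⅓ = -⅓ - p/2)
X(S, z) = -32/3 (X(S, z) = 8*(-⅓ - ½*2) = 8*(-⅓ - 1) = 8*(-4/3) = -32/3)
E = 576 (E = 24*24 = 576)
√(X(-58, 33) + E) = √(-32/3 + 576) = √(1696/3) = 4*√318/3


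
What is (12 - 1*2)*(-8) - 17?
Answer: -97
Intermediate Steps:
(12 - 1*2)*(-8) - 17 = (12 - 2)*(-8) - 17 = 10*(-8) - 17 = -80 - 17 = -97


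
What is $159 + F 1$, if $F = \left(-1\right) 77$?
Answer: $82$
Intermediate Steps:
$F = -77$
$159 + F 1 = 159 - 77 = 82$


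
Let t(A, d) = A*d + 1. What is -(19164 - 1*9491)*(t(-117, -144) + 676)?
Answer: -169519325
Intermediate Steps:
t(A, d) = 1 + A*d
-(19164 - 1*9491)*(t(-117, -144) + 676) = -(19164 - 1*9491)*((1 - 117*(-144)) + 676) = -(19164 - 9491)*((1 + 16848) + 676) = -9673*(16849 + 676) = -9673*17525 = -1*169519325 = -169519325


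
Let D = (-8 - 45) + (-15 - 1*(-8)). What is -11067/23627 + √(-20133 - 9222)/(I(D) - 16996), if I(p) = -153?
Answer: -11067/23627 - I*√29355/17149 ≈ -0.4684 - 0.0099908*I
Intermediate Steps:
D = -60 (D = -53 + (-15 + 8) = -53 - 7 = -60)
-11067/23627 + √(-20133 - 9222)/(I(D) - 16996) = -11067/23627 + √(-20133 - 9222)/(-153 - 16996) = -11067*1/23627 + √(-29355)/(-17149) = -11067/23627 + (I*√29355)*(-1/17149) = -11067/23627 - I*√29355/17149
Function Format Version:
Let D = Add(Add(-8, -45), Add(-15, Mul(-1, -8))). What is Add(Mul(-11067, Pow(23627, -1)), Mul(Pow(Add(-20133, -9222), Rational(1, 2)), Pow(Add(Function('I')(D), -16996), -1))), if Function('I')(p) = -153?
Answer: Add(Rational(-11067, 23627), Mul(Rational(-1, 17149), I, Pow(29355, Rational(1, 2)))) ≈ Add(-0.46840, Mul(-0.0099908, I))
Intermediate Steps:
D = -60 (D = Add(-53, Add(-15, 8)) = Add(-53, -7) = -60)
Add(Mul(-11067, Pow(23627, -1)), Mul(Pow(Add(-20133, -9222), Rational(1, 2)), Pow(Add(Function('I')(D), -16996), -1))) = Add(Mul(-11067, Pow(23627, -1)), Mul(Pow(Add(-20133, -9222), Rational(1, 2)), Pow(Add(-153, -16996), -1))) = Add(Mul(-11067, Rational(1, 23627)), Mul(Pow(-29355, Rational(1, 2)), Pow(-17149, -1))) = Add(Rational(-11067, 23627), Mul(Mul(I, Pow(29355, Rational(1, 2))), Rational(-1, 17149))) = Add(Rational(-11067, 23627), Mul(Rational(-1, 17149), I, Pow(29355, Rational(1, 2))))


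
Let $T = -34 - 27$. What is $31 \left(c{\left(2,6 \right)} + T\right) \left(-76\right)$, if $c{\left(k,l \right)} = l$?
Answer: $129580$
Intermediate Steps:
$T = -61$ ($T = -34 - 27 = -61$)
$31 \left(c{\left(2,6 \right)} + T\right) \left(-76\right) = 31 \left(6 - 61\right) \left(-76\right) = 31 \left(\left(-55\right) \left(-76\right)\right) = 31 \cdot 4180 = 129580$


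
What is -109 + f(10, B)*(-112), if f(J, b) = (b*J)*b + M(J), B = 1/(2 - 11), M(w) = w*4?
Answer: -372829/81 ≈ -4602.8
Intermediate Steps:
M(w) = 4*w
B = -⅑ (B = 1/(-9) = -⅑ ≈ -0.11111)
f(J, b) = 4*J + J*b² (f(J, b) = (b*J)*b + 4*J = (J*b)*b + 4*J = J*b² + 4*J = 4*J + J*b²)
-109 + f(10, B)*(-112) = -109 + (10*(4 + (-⅑)²))*(-112) = -109 + (10*(4 + 1/81))*(-112) = -109 + (10*(325/81))*(-112) = -109 + (3250/81)*(-112) = -109 - 364000/81 = -372829/81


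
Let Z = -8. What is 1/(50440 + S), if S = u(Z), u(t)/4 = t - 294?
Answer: 1/49232 ≈ 2.0312e-5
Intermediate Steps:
u(t) = -1176 + 4*t (u(t) = 4*(t - 294) = 4*(-294 + t) = -1176 + 4*t)
S = -1208 (S = -1176 + 4*(-8) = -1176 - 32 = -1208)
1/(50440 + S) = 1/(50440 - 1208) = 1/49232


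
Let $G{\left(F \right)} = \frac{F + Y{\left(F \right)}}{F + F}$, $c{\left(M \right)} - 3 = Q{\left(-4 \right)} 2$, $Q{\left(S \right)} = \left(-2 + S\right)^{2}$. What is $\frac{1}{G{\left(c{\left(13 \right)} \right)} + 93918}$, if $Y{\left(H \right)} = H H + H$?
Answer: $\frac{2}{187913} \approx 1.0643 \cdot 10^{-5}$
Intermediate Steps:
$c{\left(M \right)} = 75$ ($c{\left(M \right)} = 3 + \left(-2 - 4\right)^{2} \cdot 2 = 3 + \left(-6\right)^{2} \cdot 2 = 3 + 36 \cdot 2 = 3 + 72 = 75$)
$Y{\left(H \right)} = H + H^{2}$ ($Y{\left(H \right)} = H^{2} + H = H + H^{2}$)
$G{\left(F \right)} = \frac{F + F \left(1 + F\right)}{2 F}$ ($G{\left(F \right)} = \frac{F + F \left(1 + F\right)}{F + F} = \frac{F + F \left(1 + F\right)}{2 F}$)
$\frac{1}{G{\left(c{\left(13 \right)} \right)} + 93918} = \frac{1}{\left(1 + \frac{1}{2} \cdot 75\right) + 93918} = \frac{1}{\left(1 + \frac{75}{2}\right) + 93918} = \frac{1}{\frac{77}{2} + 93918} = \frac{1}{\frac{187913}{2}} = \frac{2}{187913}$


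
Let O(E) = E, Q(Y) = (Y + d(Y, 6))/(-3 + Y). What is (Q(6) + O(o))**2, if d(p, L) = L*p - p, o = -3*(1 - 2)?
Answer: 225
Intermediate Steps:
o = 3 (o = -3*(-1) = 3)
d(p, L) = -p + L*p
Q(Y) = 6*Y/(-3 + Y) (Q(Y) = (Y + Y*(-1 + 6))/(-3 + Y) = (Y + Y*5)/(-3 + Y) = (Y + 5*Y)/(-3 + Y) = (6*Y)/(-3 + Y) = 6*Y/(-3 + Y))
(Q(6) + O(o))**2 = (6*6/(-3 + 6) + 3)**2 = (6*6/3 + 3)**2 = (6*6*(1/3) + 3)**2 = (12 + 3)**2 = 15**2 = 225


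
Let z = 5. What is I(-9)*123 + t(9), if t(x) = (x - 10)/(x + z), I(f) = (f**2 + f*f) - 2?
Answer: 275519/14 ≈ 19680.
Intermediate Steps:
I(f) = -2 + 2*f**2 (I(f) = (f**2 + f**2) - 2 = 2*f**2 - 2 = -2 + 2*f**2)
t(x) = (-10 + x)/(5 + x) (t(x) = (x - 10)/(x + 5) = (-10 + x)/(5 + x))
I(-9)*123 + t(9) = (-2 + 2*(-9)**2)*123 + (-10 + 9)/(5 + 9) = (-2 + 2*81)*123 - 1/14 = (-2 + 162)*123 + (1/14)*(-1) = 160*123 - 1/14 = 19680 - 1/14 = 275519/14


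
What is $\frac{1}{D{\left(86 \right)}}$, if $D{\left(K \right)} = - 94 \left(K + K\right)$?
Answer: $- \frac{1}{16168} \approx -6.1851 \cdot 10^{-5}$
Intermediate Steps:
$D{\left(K \right)} = - 188 K$ ($D{\left(K \right)} = - 94 \cdot 2 K = - 188 K$)
$\frac{1}{D{\left(86 \right)}} = \frac{1}{\left(-188\right) 86} = \frac{1}{-16168} = - \frac{1}{16168}$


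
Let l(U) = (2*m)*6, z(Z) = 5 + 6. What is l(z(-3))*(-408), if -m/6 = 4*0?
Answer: 0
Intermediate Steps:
m = 0 (m = -24*0 = -6*0 = 0)
z(Z) = 11
l(U) = 0 (l(U) = (2*0)*6 = 0*6 = 0)
l(z(-3))*(-408) = 0*(-408) = 0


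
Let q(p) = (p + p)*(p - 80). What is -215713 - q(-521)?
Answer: -841955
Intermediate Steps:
q(p) = 2*p*(-80 + p) (q(p) = (2*p)*(-80 + p) = 2*p*(-80 + p))
-215713 - q(-521) = -215713 - 2*(-521)*(-80 - 521) = -215713 - 2*(-521)*(-601) = -215713 - 1*626242 = -215713 - 626242 = -841955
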